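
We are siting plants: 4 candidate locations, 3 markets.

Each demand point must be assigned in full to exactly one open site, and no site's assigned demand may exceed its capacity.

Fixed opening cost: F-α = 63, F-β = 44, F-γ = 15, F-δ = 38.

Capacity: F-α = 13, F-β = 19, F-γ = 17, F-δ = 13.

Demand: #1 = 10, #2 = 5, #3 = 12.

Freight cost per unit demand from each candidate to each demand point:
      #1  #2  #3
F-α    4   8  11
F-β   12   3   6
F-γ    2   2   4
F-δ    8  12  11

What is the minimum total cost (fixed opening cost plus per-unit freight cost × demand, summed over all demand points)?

Open {F-β, F-γ}; cheapest assignment that respects the capacities:
  F-β (cap 19, load 12): #3 — cost 12×6 = 72
  F-γ (cap 17, load 15): #1, #2 — cost 10×2 + 5×2 = 30
  Shipping 102, fixed 59 → total 161.
  Any other capacity-feasible assignment to {F-β, F-γ} ships for at least 102.
Compare {F-α, F-γ}: its best feasible assignment gives total 176.
Compare {F-γ, F-δ}: its best feasible assignment gives total 191.
Every other set of open sites that can feasibly serve all demand totals ≥ 176 even under its best assignment. Minimum: 161.

161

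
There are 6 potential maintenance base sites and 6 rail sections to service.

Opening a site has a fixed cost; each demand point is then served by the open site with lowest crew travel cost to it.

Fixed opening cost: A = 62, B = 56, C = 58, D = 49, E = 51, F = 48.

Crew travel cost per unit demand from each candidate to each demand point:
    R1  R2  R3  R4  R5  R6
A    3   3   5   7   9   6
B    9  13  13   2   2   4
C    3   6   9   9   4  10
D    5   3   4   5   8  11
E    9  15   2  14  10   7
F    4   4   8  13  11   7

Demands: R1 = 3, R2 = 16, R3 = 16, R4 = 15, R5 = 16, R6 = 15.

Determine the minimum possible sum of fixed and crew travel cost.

354

Open {B, D}: assign each demand point to its cheapest open site.
  R1→D 3×5=15, R2→D 16×3=48, R3→D 16×4=64, R4→B 15×2=30, R5→B 16×2=32, R6→B 15×4=60
  crew travel cost 249, fixed 105 → total 354.
Compare {B, D, E}: crew travel cost 217 + fixed 156 = 373.
Compare {A, B}: crew travel cost 259 + fixed 118 = 377.
Compare {A, B, E}: crew travel cost 211 + fixed 169 = 380.
All other subsets cost ≥ 373. Minimum total cost: 354.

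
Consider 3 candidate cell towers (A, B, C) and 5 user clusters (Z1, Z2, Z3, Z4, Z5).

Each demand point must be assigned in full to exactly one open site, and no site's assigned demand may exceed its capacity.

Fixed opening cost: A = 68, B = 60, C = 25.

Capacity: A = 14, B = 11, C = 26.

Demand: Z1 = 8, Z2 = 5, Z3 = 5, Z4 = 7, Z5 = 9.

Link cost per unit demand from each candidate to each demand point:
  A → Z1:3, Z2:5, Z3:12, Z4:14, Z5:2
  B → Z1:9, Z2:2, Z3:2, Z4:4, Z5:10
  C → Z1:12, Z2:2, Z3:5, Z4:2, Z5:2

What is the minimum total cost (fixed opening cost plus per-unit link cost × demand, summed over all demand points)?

Open {A, C}; cheapest assignment that respects the capacities:
  A (cap 14, load 8): Z1 — cost 8×3 = 24
  C (cap 26, load 26): Z2, Z3, Z4, Z5 — cost 5×2 + 5×5 + 7×2 + 9×2 = 67
  Shipping 91, fixed 93 → total 184.
  Any other capacity-feasible assignment to {A, C} ships for at least 91.
Compare {B, C}: its best feasible assignment gives total 224.
Compare {A, B, C}: its best feasible assignment gives total 229.
Every other set of open sites that can feasibly serve all demand totals ≥ 224 even under its best assignment. Minimum: 184.

184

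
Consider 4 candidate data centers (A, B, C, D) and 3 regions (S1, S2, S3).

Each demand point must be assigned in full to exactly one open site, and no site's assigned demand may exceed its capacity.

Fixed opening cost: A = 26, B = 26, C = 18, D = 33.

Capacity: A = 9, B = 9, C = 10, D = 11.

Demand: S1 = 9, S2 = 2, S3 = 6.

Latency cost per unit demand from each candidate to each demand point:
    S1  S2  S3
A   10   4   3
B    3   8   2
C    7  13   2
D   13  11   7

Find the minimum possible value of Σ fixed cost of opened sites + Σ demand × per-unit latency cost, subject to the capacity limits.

Open {A, B}; cheapest assignment that respects the capacities:
  A (cap 9, load 8): S2, S3 — cost 2×4 + 6×3 = 26
  B (cap 9, load 9): S1 — cost 9×3 = 27
  Shipping 53, fixed 52 → total 105.
  Any other capacity-feasible assignment to {A, B} ships for at least 53.
Compare {B, C}: its best feasible assignment gives total 109.
Compare {A, B, C}: its best feasible assignment gives total 117.
Every other set of open sites that can feasibly serve all demand totals ≥ 109 even under its best assignment. Minimum: 105.

105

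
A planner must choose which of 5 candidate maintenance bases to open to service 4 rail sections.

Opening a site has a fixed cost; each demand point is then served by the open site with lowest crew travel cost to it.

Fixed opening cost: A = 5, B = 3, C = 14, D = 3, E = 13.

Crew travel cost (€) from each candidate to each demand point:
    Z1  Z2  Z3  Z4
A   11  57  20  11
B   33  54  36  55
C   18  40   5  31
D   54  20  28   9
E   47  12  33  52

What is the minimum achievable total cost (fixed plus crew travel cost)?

67

Open {A, C, D}: assign each demand point to its cheapest open site.
  Z1→A 11, Z2→D 20, Z3→C 5, Z4→D 9
  crew travel cost 45, fixed 22 → total 67.
Compare {A, D}: crew travel cost 60 + fixed 8 = 68.
Compare {C, D}: crew travel cost 52 + fixed 17 = 69.
Compare {A, B, C, D}: crew travel cost 45 + fixed 25 = 70.
All other subsets cost ≥ 68. Minimum total cost: 67.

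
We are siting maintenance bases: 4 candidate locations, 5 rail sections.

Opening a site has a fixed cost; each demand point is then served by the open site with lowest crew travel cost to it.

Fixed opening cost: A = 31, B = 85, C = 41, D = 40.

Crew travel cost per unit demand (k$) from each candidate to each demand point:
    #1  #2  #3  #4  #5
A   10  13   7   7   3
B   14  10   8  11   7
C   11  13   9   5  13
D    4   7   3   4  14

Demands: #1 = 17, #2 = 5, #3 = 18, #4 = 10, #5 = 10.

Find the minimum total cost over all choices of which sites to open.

298

Open {A, D}: assign each demand point to its cheapest open site.
  #1→D 17×4=68, #2→D 5×7=35, #3→D 18×3=54, #4→D 10×4=40, #5→A 10×3=30
  crew travel cost 227, fixed 71 → total 298.
Compare {A, C, D}: crew travel cost 227 + fixed 112 = 339.
Compare {D}: crew travel cost 337 + fixed 40 = 377.
Compare {A, B, D}: crew travel cost 227 + fixed 156 = 383.
All other subsets cost ≥ 339. Minimum total cost: 298.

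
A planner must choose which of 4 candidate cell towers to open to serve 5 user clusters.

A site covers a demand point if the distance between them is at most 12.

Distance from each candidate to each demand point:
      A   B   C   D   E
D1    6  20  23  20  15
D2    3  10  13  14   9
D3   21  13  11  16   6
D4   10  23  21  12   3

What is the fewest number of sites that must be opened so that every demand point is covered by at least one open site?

3

Coverage sets (demand points within 12 of each site):
  D1: {A}
  D2: {A, B, E}
  D3: {C, E}
  D4: {A, D, E}
No 2 sites suffice: every size-2 union leaves at least one demand point uncovered.
But {D2, D3, D4} covers everything, so the minimum is 3.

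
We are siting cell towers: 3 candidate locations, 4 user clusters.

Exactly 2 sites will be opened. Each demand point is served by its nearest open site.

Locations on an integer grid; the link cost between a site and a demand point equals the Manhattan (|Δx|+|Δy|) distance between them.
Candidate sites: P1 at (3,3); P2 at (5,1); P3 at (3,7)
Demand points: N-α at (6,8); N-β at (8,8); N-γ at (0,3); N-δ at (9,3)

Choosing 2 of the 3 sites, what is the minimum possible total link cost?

Open {P1, P3}.
  N-α→P3 4, N-β→P3 6, N-γ→P1 3, N-δ→P1 6  ⇒ total 19.
Compare {P2, P3}: total 23.
Compare {P1, P2}: total 27.

19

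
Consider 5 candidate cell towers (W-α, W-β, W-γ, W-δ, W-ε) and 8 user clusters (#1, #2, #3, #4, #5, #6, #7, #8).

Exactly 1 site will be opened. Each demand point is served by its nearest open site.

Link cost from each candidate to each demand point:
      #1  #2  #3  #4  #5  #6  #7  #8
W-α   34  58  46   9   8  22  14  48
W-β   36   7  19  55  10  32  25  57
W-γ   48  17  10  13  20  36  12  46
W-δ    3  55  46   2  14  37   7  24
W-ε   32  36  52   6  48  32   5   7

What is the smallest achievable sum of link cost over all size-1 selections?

Open {W-δ}.
  #1→W-δ 3, #2→W-δ 55, #3→W-δ 46, #4→W-δ 2, #5→W-δ 14, #6→W-δ 37, #7→W-δ 7, #8→W-δ 24  ⇒ total 188.
Compare {W-γ}: total 202.
Compare {W-ε}: total 218.
No size-1 selection does better; minimum is 188.

188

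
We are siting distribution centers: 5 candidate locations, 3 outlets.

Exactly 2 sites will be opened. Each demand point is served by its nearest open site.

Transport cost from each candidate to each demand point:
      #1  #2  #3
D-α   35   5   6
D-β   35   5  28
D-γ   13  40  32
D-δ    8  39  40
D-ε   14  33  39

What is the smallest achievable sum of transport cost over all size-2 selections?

Open {D-α, D-δ}.
  #1→D-δ 8, #2→D-α 5, #3→D-α 6  ⇒ total 19.
Compare {D-α, D-γ}: total 24.
Compare {D-α, D-ε}: total 25.
No size-2 selection does better; minimum is 19.

19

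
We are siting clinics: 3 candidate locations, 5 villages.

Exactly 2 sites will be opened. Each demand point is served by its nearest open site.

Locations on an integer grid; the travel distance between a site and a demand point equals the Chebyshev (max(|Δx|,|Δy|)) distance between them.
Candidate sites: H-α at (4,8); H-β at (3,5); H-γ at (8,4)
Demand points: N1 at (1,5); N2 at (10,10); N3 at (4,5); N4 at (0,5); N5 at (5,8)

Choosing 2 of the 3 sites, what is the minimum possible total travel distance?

13

Open {H-α, H-β}.
  N1→H-β 2, N2→H-α 6, N3→H-β 1, N4→H-β 3, N5→H-α 1  ⇒ total 13.
Compare {H-β, H-γ}: total 15.
Compare {H-α, H-γ}: total 17.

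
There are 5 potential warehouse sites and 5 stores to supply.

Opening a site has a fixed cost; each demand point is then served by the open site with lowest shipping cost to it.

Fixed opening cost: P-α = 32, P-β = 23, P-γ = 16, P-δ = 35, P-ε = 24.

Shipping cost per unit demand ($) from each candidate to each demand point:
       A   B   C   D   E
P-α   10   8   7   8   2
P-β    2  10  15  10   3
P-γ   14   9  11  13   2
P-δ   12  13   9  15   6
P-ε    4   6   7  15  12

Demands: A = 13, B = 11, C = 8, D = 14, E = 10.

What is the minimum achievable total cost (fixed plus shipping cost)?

357

Open {P-α, P-β}: assign each demand point to its cheapest open site.
  A→P-β 13×2=26, B→P-α 11×8=88, C→P-α 8×7=56, D→P-α 14×8=112, E→P-α 10×2=20
  shipping cost 302, fixed 55 → total 357.
Compare {P-α, P-β, P-ε}: shipping cost 280 + fixed 79 = 359.
Compare {P-α, P-ε}: shipping cost 306 + fixed 56 = 362.
Compare {P-β, P-ε}: shipping cost 318 + fixed 47 = 365.
All other subsets cost ≥ 359. Minimum total cost: 357.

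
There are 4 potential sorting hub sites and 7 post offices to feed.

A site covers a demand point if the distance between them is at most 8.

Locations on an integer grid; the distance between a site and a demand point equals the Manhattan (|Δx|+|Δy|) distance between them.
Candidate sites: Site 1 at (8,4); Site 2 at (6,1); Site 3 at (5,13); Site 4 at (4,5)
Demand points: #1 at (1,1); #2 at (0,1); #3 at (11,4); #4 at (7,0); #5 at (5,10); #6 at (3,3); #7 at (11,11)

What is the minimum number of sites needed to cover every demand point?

2

Coverage sets (demand points within 8 of each site):
  Site 1: {#3, #4, #6}
  Site 2: {#1, #2, #3, #4, #6}
  Site 3: {#5, #7}
  Site 4: {#1, #2, #3, #4, #5, #6}
No single site covers all 7 demand points.
But {Site 2, Site 3} covers everything, so the minimum is 2.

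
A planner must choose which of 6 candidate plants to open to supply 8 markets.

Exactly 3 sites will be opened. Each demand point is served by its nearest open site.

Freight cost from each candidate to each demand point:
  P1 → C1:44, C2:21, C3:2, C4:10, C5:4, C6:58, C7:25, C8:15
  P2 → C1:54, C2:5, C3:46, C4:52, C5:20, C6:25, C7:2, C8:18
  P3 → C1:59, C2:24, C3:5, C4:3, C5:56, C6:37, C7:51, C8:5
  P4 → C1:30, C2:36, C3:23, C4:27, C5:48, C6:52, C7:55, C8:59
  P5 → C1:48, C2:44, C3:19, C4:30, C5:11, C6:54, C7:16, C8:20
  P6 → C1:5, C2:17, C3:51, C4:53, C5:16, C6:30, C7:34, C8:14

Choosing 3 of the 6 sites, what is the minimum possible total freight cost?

Open {P2, P3, P6}.
  C1→P6 5, C2→P2 5, C3→P3 5, C4→P3 3, C5→P6 16, C6→P2 25, C7→P2 2, C8→P3 5  ⇒ total 66.
Compare {P1, P2, P6}: total 67.
Compare {P1, P2, P3}: total 90.
No size-3 selection does better; minimum is 66.

66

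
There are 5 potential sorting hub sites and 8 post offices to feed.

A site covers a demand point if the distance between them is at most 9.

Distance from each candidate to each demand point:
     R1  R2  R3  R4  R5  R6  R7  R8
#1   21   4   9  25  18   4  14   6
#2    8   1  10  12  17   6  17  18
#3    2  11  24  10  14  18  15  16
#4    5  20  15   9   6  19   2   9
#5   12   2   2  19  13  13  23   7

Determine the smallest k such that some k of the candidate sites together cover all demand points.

Coverage sets (demand points within 9 of each site):
  #1: {R2, R3, R6, R8}
  #2: {R1, R2, R6}
  #3: {R1}
  #4: {R1, R4, R5, R7, R8}
  #5: {R2, R3, R8}
No single site covers all 8 demand points.
But {#1, #4} covers everything, so the minimum is 2.

2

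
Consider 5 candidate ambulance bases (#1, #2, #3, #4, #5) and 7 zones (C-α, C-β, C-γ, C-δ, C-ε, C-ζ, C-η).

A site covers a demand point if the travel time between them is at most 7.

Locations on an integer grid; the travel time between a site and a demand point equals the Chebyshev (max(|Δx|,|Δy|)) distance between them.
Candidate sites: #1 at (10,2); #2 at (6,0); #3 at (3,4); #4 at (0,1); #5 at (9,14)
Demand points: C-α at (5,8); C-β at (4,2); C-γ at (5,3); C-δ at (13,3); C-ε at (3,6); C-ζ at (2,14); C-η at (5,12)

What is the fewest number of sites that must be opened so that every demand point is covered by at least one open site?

Coverage sets (demand points within 7 of each site):
  #1: {C-α, C-β, C-γ, C-δ, C-ε}
  #2: {C-β, C-γ, C-δ, C-ε}
  #3: {C-α, C-β, C-γ, C-ε}
  #4: {C-α, C-β, C-γ, C-ε}
  #5: {C-α, C-ζ, C-η}
No single site covers all 7 demand points.
But {#1, #5} covers everything, so the minimum is 2.

2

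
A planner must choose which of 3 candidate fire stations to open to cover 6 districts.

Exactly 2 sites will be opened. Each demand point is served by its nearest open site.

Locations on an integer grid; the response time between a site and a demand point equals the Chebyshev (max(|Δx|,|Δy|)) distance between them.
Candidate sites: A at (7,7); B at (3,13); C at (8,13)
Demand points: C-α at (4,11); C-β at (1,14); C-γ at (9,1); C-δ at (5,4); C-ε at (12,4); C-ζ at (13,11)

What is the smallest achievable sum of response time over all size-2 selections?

24

Open {A, B}.
  C-α→B 2, C-β→B 2, C-γ→A 6, C-δ→A 3, C-ε→A 5, C-ζ→A 6  ⇒ total 24.
Compare {A, C}: total 30.
Compare {B, C}: total 39.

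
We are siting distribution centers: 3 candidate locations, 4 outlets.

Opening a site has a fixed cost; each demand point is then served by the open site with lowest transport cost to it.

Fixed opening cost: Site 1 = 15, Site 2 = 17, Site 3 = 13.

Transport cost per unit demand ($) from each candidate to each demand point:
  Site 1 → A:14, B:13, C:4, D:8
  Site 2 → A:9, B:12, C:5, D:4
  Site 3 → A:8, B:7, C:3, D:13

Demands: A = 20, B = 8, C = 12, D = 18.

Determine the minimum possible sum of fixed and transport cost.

Open {Site 2, Site 3}: assign each demand point to its cheapest open site.
  A→Site 3 20×8=160, B→Site 3 8×7=56, C→Site 3 12×3=36, D→Site 2 18×4=72
  transport cost 324, fixed 30 → total 354.
Compare {Site 1, Site 2, Site 3}: transport cost 324 + fixed 45 = 369.
Compare {Site 1, Site 3}: transport cost 396 + fixed 28 = 424.
Compare {Site 2}: transport cost 408 + fixed 17 = 425.
All other subsets cost ≥ 369. Minimum total cost: 354.

354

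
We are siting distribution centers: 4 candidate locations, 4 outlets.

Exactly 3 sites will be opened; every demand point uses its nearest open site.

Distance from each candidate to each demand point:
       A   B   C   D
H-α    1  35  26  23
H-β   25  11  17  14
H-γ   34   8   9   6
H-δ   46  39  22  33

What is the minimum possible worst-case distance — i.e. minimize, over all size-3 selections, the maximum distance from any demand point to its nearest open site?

Open {H-α, H-β, H-γ}.
  Farthest demand point is C at distance 9 (to H-γ); all others are ≤ 9.
With {H-α, H-γ, H-δ} the worst case is 9.
With {H-α, H-β, H-δ} the worst case is 17.
No size-3 selection achieves below 9.

9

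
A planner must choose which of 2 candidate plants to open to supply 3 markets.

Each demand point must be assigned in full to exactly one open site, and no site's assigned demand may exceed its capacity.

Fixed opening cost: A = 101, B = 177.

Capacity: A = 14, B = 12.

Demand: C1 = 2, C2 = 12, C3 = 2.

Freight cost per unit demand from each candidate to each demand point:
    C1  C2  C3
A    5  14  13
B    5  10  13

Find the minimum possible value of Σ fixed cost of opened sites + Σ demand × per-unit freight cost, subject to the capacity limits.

434

Open {A, B}; cheapest assignment that respects the capacities:
  A (cap 14, load 4): C1, C3 — cost 2×5 + 2×13 = 36
  B (cap 12, load 12): C2 — cost 12×10 = 120
  Shipping 156, fixed 278 → total 434.
  Any other capacity-feasible assignment to {A, B} ships for at least 156.
Total demand is 16 and no other set of sites has combined capacity ≥ 16, so {A, B} is the only feasible choice of open sites. Minimum: 434.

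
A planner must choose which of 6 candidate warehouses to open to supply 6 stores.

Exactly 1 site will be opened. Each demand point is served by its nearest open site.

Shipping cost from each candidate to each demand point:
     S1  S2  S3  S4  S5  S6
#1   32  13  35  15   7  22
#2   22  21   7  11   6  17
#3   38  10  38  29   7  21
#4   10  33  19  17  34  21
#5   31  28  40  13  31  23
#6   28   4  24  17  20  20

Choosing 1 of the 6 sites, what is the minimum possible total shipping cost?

Open {#2}.
  S1→#2 22, S2→#2 21, S3→#2 7, S4→#2 11, S5→#2 6, S6→#2 17  ⇒ total 84.
Compare {#6}: total 113.
Compare {#1}: total 124.
No size-1 selection does better; minimum is 84.

84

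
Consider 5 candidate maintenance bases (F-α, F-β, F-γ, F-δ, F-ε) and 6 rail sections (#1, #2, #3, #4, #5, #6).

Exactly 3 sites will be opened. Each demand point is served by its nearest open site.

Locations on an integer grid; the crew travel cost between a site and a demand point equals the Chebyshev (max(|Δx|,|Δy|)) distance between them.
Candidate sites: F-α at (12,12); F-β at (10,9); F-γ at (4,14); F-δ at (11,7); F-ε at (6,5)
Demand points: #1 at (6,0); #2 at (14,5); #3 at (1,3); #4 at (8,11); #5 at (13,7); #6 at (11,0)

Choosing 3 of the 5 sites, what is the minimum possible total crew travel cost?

Open {F-β, F-δ, F-ε}.
  #1→F-ε 5, #2→F-δ 3, #3→F-ε 5, #4→F-β 2, #5→F-δ 2, #6→F-ε 5  ⇒ total 22.
Compare {F-α, F-β, F-ε}: total 24.
Compare {F-α, F-δ, F-ε}: total 24.
No size-3 selection does better; minimum is 22.

22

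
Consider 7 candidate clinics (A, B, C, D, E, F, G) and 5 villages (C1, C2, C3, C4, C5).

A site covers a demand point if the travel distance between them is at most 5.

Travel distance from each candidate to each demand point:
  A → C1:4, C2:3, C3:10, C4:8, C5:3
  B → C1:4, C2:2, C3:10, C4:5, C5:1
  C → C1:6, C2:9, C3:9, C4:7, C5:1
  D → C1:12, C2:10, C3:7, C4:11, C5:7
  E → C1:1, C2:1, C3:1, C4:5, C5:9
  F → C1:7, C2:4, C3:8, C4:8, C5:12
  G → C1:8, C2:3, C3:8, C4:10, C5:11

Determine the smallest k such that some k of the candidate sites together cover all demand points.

2

Coverage sets (demand points within 5 of each site):
  A: {C1, C2, C5}
  B: {C1, C2, C4, C5}
  C: {C5}
  D: {}
  E: {C1, C2, C3, C4}
  F: {C2}
  G: {C2}
No single site covers all 5 demand points.
But {A, E} covers everything, so the minimum is 2.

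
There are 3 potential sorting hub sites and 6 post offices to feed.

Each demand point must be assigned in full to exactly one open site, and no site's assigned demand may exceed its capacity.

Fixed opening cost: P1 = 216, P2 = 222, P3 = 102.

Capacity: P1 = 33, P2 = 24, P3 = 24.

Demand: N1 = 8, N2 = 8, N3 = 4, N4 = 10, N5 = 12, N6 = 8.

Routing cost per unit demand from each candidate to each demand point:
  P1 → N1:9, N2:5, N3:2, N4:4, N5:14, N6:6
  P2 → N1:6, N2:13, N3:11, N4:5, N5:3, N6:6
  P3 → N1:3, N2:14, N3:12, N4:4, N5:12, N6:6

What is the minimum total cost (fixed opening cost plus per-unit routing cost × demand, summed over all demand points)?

Open {P1, P3}; cheapest assignment that respects the capacities:
  P1 (cap 33, load 30): N2, N3, N4, N6 — cost 8×5 + 4×2 + 10×4 + 8×6 = 136
  P3 (cap 24, load 20): N1, N5 — cost 8×3 + 12×12 = 168
  Shipping 304, fixed 318 → total 622.
  Any other capacity-feasible assignment to {P1, P3} ships for at least 304.
Compare {P1, P2}: its best feasible assignment gives total 658.
Compare {P1, P2, P3}: its best feasible assignment gives total 736.
Every other set of open sites that can feasibly serve all demand totals ≥ 658 even under its best assignment. Minimum: 622.

622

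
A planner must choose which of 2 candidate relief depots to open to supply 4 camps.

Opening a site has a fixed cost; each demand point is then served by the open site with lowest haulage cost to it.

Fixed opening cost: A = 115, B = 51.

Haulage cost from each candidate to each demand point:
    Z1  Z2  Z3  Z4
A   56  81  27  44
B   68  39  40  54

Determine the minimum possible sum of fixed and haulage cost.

252

Open {B}: assign each demand point to its cheapest open site.
  Z1→B 68, Z2→B 39, Z3→B 40, Z4→B 54
  haulage cost 201, fixed 51 → total 252.
Compare {A}: haulage cost 208 + fixed 115 = 323.
Compare {A, B}: haulage cost 166 + fixed 166 = 332.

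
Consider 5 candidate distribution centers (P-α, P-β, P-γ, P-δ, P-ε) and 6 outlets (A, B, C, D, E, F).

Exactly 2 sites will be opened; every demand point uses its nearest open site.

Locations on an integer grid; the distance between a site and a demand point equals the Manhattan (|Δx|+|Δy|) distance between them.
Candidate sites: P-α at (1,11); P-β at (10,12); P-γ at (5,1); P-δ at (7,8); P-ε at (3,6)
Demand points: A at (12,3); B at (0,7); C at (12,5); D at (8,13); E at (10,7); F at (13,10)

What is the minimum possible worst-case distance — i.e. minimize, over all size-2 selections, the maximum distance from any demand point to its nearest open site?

Open {P-γ, P-δ}.
  Farthest demand point is A at distance 9 (to P-γ); all others are ≤ 9.
With {P-α, P-δ} the worst case is 10.
With {P-β, P-δ} the worst case is 10.
No size-2 selection achieves below 9.

9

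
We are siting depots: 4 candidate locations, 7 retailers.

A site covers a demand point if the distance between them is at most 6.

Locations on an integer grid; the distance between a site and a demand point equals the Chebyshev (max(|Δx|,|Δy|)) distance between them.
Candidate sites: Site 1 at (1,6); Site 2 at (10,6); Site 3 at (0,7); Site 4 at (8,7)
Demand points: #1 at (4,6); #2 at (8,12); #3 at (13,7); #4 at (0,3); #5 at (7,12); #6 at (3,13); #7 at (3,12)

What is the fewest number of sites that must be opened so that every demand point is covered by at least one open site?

Coverage sets (demand points within 6 of each site):
  Site 1: {#1, #4, #5, #7}
  Site 2: {#1, #2, #3, #5}
  Site 3: {#1, #4, #6, #7}
  Site 4: {#1, #2, #3, #5, #6, #7}
No single site covers all 7 demand points.
But {Site 1, Site 4} covers everything, so the minimum is 2.

2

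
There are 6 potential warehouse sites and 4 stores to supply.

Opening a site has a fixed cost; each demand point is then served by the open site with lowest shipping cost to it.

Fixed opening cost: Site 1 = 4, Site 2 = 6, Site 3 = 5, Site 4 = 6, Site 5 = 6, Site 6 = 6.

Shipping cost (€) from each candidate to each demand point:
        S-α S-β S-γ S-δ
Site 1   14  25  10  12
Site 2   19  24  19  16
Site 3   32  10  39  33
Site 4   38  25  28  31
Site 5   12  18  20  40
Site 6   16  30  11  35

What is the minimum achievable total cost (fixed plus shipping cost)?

Open {Site 1, Site 3}: assign each demand point to its cheapest open site.
  S-α→Site 1 14, S-β→Site 3 10, S-γ→Site 1 10, S-δ→Site 1 12
  shipping cost 46, fixed 9 → total 55.
Compare {Site 1, Site 3, Site 5}: shipping cost 44 + fixed 15 = 59.
Compare {Site 1, Site 2, Site 3}: shipping cost 46 + fixed 15 = 61.
Compare {Site 1, Site 3, Site 4}: shipping cost 46 + fixed 15 = 61.
All other subsets cost ≥ 59. Minimum total cost: 55.

55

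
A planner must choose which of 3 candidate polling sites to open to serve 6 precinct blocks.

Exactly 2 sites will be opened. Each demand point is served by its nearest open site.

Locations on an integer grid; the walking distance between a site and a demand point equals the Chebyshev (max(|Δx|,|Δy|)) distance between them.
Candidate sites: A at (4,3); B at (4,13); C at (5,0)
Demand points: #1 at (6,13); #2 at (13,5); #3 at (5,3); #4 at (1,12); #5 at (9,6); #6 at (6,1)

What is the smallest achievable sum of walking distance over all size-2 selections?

Open {A, B}.
  #1→B 2, #2→A 9, #3→A 1, #4→B 3, #5→A 5, #6→A 2  ⇒ total 22.
Compare {B, C}: total 23.
Compare {A, C}: total 34.

22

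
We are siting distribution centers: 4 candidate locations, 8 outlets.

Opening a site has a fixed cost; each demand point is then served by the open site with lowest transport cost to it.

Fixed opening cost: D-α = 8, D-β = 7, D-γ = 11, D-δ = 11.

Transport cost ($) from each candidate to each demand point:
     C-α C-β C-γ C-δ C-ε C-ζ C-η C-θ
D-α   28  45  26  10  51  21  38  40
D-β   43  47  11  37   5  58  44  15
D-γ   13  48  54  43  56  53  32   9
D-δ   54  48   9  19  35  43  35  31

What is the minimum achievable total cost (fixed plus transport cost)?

172

Open {D-α, D-β, D-γ}: assign each demand point to its cheapest open site.
  C-α→D-γ 13, C-β→D-α 45, C-γ→D-β 11, C-δ→D-α 10, C-ε→D-β 5, C-ζ→D-α 21, C-η→D-γ 32, C-θ→D-γ 9
  transport cost 146, fixed 26 → total 172.
Compare {D-α, D-β, D-γ, D-δ}: transport cost 144 + fixed 37 = 181.
Compare {D-α, D-β}: transport cost 173 + fixed 15 = 188.
Compare {D-α, D-β, D-δ}: transport cost 168 + fixed 26 = 194.
All other subsets cost ≥ 181. Minimum total cost: 172.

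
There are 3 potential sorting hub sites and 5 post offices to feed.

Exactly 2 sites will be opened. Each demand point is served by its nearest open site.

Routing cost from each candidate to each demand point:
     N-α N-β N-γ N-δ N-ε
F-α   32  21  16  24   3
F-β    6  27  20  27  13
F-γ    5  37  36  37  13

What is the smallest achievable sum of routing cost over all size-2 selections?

69

Open {F-α, F-γ}.
  N-α→F-γ 5, N-β→F-α 21, N-γ→F-α 16, N-δ→F-α 24, N-ε→F-α 3  ⇒ total 69.
Compare {F-α, F-β}: total 70.
Compare {F-β, F-γ}: total 92.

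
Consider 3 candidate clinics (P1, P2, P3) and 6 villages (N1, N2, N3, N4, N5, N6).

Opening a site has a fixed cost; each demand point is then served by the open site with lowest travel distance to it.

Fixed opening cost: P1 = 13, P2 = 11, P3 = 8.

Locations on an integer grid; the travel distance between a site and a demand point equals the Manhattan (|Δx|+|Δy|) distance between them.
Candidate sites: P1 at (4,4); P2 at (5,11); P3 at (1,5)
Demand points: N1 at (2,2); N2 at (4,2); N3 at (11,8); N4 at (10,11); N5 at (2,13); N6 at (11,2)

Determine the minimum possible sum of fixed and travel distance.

58

Open {P1, P2}: assign each demand point to its cheapest open site.
  N1→P1 4, N2→P1 2, N3→P2 9, N4→P2 5, N5→P2 5, N6→P1 9
  travel distance 34, fixed 24 → total 58.
Compare {P2, P3}: travel distance 42 + fixed 19 = 61.
Compare {P1}: travel distance 50 + fixed 13 = 63.
Compare {P1, P2, P3}: travel distance 34 + fixed 32 = 66.
All other subsets cost ≥ 61. Minimum total cost: 58.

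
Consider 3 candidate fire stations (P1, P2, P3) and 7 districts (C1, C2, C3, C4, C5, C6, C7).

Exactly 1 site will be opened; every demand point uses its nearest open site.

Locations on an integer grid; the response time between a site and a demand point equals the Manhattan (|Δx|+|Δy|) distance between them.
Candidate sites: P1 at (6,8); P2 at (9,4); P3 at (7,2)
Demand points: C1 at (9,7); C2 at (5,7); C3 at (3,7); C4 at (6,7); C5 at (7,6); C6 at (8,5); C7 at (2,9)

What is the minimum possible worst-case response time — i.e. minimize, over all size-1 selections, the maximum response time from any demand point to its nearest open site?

5

Open {P1}.
  Farthest demand point is C6 at response time 5 (to P1); all others are ≤ 5.
With {P2} the worst case is 12.
With {P3} the worst case is 12.
No size-1 selection achieves below 5.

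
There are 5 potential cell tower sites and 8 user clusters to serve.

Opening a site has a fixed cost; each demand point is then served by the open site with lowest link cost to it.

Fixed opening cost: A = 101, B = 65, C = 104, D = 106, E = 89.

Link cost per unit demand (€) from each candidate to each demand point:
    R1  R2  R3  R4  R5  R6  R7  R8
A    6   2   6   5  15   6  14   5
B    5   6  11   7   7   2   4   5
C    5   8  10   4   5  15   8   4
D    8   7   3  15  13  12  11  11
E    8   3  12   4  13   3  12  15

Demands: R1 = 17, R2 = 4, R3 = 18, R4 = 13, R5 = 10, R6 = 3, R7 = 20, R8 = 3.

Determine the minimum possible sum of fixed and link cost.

Open {B, D}: assign each demand point to its cheapest open site.
  R1→B 17×5=85, R2→B 4×6=24, R3→D 18×3=54, R4→B 13×7=91, R5→B 10×7=70, R6→B 3×2=6, R7→B 20×4=80, R8→B 3×5=15
  link cost 425, fixed 171 → total 596.
Compare {A, B}: link cost 437 + fixed 166 = 603.
Compare {B}: link cost 569 + fixed 65 = 634.
Compare {B, D, E}: link cost 374 + fixed 260 = 634.
All other subsets cost ≥ 603. Minimum total cost: 596.

596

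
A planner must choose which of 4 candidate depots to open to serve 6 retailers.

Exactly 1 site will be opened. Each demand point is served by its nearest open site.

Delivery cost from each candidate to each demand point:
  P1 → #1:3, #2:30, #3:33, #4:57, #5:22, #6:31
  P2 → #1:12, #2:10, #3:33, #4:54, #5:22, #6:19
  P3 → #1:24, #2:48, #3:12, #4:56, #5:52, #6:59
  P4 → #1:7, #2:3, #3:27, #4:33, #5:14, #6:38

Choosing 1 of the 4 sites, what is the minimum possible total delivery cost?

Open {P4}.
  #1→P4 7, #2→P4 3, #3→P4 27, #4→P4 33, #5→P4 14, #6→P4 38  ⇒ total 122.
Compare {P2}: total 150.
Compare {P1}: total 176.
No size-1 selection does better; minimum is 122.

122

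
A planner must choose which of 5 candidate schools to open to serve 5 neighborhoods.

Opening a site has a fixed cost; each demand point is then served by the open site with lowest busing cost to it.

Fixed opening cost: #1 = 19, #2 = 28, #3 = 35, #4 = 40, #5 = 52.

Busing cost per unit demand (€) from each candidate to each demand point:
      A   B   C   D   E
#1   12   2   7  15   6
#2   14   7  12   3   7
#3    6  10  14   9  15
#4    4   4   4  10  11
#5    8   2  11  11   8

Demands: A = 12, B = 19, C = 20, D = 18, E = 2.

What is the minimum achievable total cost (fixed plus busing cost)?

319

Open {#1, #2, #4}: assign each demand point to its cheapest open site.
  A→#4 12×4=48, B→#1 19×2=38, C→#4 20×4=80, D→#2 18×3=54, E→#1 2×6=12
  busing cost 232, fixed 87 → total 319.
Compare {#2, #4}: busing cost 272 + fixed 68 = 340.
Compare {#2, #4, #5}: busing cost 234 + fixed 120 = 354.
Compare {#1, #2, #3, #4}: busing cost 232 + fixed 122 = 354.
All other subsets cost ≥ 340. Minimum total cost: 319.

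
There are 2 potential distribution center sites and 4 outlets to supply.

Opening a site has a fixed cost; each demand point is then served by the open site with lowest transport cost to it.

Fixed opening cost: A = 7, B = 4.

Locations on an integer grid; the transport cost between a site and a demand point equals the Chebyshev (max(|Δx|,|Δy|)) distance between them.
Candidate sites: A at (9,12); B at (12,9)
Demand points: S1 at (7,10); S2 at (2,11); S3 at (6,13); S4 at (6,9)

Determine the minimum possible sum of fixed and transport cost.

Open {A}: assign each demand point to its cheapest open site.
  S1→A 2, S2→A 7, S3→A 3, S4→A 3
  transport cost 15, fixed 7 → total 22.
Compare {A, B}: transport cost 15 + fixed 11 = 26.
Compare {B}: transport cost 27 + fixed 4 = 31.

22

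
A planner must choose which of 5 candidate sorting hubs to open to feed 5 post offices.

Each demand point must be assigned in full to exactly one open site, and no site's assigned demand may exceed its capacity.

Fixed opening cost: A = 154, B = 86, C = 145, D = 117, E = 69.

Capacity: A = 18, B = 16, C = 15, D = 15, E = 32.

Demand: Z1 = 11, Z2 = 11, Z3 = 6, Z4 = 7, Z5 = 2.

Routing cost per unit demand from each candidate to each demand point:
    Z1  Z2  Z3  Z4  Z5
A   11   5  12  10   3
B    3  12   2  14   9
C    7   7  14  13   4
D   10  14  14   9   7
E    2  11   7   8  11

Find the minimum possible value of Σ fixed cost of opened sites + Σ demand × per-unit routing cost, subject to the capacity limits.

384

Open {B, E}; cheapest assignment that respects the capacities:
  B (cap 16, load 8): Z3, Z5 — cost 6×2 + 2×9 = 30
  E (cap 32, load 29): Z1, Z2, Z4 — cost 11×2 + 11×11 + 7×8 = 199
  Shipping 229, fixed 155 → total 384.
  Any other capacity-feasible assignment to {B, E} ships for at least 229.
Compare {A, E}: its best feasible assignment gives total 404.
Compare {C, E}: its best feasible assignment gives total 419.
Every other set of open sites that can feasibly serve all demand totals ≥ 404 even under its best assignment. Minimum: 384.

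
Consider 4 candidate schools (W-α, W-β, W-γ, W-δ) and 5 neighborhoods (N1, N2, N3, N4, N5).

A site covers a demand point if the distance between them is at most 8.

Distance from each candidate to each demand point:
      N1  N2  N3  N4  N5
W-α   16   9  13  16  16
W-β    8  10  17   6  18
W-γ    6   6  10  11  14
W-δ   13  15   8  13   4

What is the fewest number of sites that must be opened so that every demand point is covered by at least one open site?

3

Coverage sets (demand points within 8 of each site):
  W-α: {}
  W-β: {N1, N4}
  W-γ: {N1, N2}
  W-δ: {N3, N5}
No 2 sites suffice: every size-2 union leaves at least one demand point uncovered.
But {W-β, W-γ, W-δ} covers everything, so the minimum is 3.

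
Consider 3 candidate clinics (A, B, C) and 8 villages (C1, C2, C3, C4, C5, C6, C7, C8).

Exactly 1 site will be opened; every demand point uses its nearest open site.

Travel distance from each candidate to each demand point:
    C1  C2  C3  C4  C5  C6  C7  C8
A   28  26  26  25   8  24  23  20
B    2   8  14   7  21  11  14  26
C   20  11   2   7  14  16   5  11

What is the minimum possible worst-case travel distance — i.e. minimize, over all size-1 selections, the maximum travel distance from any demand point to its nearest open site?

20

Open {C}.
  Farthest demand point is C1 at travel distance 20 (to C); all others are ≤ 20.
With {B} the worst case is 26.
With {A} the worst case is 28.
No size-1 selection achieves below 20.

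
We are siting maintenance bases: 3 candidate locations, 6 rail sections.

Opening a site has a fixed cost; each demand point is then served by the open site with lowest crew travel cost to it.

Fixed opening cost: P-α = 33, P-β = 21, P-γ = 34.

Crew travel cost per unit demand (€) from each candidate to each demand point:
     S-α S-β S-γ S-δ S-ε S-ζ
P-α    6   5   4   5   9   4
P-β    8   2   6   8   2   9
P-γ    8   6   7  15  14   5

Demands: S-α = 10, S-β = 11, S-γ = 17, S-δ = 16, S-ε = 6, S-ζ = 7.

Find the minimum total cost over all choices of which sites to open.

Open {P-α, P-β}: assign each demand point to its cheapest open site.
  S-α→P-α 10×6=60, S-β→P-β 11×2=22, S-γ→P-α 17×4=68, S-δ→P-α 16×5=80, S-ε→P-β 6×2=12, S-ζ→P-α 7×4=28
  crew travel cost 270, fixed 54 → total 324.
Compare {P-α, P-β, P-γ}: crew travel cost 270 + fixed 88 = 358.
Compare {P-α}: crew travel cost 345 + fixed 33 = 378.
Compare {P-α, P-γ}: crew travel cost 345 + fixed 67 = 412.
All other subsets cost ≥ 358. Minimum total cost: 324.

324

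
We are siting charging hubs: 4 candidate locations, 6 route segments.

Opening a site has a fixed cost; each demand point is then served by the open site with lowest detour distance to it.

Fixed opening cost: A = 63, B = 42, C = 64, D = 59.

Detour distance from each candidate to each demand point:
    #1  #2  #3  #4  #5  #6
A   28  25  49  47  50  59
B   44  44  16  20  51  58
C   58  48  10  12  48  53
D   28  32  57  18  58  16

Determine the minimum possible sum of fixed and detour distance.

262

Open {B, D}: assign each demand point to its cheapest open site.
  #1→D 28, #2→D 32, #3→B 16, #4→D 18, #5→B 51, #6→D 16
  detour distance 161, fixed 101 → total 262.
Compare {D}: detour distance 209 + fixed 59 = 268.
Compare {C, D}: detour distance 146 + fixed 123 = 269.
Compare {B}: detour distance 233 + fixed 42 = 275.
All other subsets cost ≥ 268. Minimum total cost: 262.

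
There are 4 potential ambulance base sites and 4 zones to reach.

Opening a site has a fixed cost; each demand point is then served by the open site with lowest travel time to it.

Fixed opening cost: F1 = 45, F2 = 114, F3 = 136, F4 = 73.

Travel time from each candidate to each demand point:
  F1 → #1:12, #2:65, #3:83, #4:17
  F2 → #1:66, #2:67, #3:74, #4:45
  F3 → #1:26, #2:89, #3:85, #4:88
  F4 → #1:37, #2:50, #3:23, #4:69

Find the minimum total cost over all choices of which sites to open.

Open {F1, F4}: assign each demand point to its cheapest open site.
  #1→F1 12, #2→F4 50, #3→F4 23, #4→F1 17
  travel time 102, fixed 118 → total 220.
Compare {F1}: travel time 177 + fixed 45 = 222.
Compare {F4}: travel time 179 + fixed 73 = 252.
Compare {F1, F2}: travel time 168 + fixed 159 = 327.
All other subsets cost ≥ 222. Minimum total cost: 220.

220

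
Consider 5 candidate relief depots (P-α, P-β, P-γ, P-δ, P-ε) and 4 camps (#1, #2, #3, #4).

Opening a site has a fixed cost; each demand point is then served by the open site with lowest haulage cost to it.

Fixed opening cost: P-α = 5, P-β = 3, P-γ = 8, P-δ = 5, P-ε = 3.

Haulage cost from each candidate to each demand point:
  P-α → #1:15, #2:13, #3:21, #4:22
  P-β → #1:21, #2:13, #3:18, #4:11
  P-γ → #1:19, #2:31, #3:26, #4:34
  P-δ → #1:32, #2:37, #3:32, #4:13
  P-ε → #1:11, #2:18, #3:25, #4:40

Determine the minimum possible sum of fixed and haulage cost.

Open {P-β, P-ε}: assign each demand point to its cheapest open site.
  #1→P-ε 11, #2→P-β 13, #3→P-β 18, #4→P-β 11
  haulage cost 53, fixed 6 → total 59.
Compare {P-α, P-β, P-ε}: haulage cost 53 + fixed 11 = 64.
Compare {P-β, P-δ, P-ε}: haulage cost 53 + fixed 11 = 64.
Compare {P-α, P-β}: haulage cost 57 + fixed 8 = 65.
All other subsets cost ≥ 64. Minimum total cost: 59.

59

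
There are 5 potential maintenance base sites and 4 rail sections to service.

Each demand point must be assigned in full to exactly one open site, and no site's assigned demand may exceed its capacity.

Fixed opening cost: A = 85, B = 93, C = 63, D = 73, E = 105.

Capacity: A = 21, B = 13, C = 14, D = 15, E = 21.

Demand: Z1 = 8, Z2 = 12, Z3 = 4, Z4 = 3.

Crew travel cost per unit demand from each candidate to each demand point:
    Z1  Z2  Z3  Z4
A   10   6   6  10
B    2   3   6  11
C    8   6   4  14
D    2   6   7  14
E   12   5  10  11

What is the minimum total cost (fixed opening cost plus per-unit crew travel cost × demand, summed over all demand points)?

288

Open {B, D}; cheapest assignment that respects the capacities:
  B (cap 13, load 12): Z2 — cost 12×3 = 36
  D (cap 15, load 15): Z1, Z3, Z4 — cost 8×2 + 4×7 + 3×14 = 86
  Shipping 122, fixed 166 → total 288.
  Any other capacity-feasible assignment to {B, D} ships for at least 122.
Compare {C, D}: its best feasible assignment gives total 294.
Compare {A, D}: its best feasible assignment gives total 300.
Every other set of open sites that can feasibly serve all demand totals ≥ 294 even under its best assignment. Minimum: 288.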